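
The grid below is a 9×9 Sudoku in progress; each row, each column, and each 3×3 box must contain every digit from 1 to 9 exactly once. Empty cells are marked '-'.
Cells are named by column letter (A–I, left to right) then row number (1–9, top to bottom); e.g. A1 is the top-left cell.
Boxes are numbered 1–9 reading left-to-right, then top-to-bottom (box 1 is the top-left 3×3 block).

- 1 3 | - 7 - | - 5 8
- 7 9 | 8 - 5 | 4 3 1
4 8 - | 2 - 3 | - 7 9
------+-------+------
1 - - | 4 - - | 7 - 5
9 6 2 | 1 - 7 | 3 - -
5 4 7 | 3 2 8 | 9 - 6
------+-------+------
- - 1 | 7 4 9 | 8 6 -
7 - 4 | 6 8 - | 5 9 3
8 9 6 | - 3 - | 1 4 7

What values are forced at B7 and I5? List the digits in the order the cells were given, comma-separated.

5,4

For B7:
  Consider where 5 can go in row 7.
  A7 is out (column A already has a 5).
  I7 is out (column I already has a 5).
  So the only cell in row 7 that can hold 5 is B7.
  So B7 = 5.
For I5:
  Row 5 already contains {1, 2, 3, 6, 7, 9}.
  Column I already contains {1, 3, 5, 6, 7, 8, 9}.
  Its 3×3 block (box 6) already contains {3, 5, 6, 7, 9}.
  The only value from 1–9 not eliminated is 4, so I5 = 4.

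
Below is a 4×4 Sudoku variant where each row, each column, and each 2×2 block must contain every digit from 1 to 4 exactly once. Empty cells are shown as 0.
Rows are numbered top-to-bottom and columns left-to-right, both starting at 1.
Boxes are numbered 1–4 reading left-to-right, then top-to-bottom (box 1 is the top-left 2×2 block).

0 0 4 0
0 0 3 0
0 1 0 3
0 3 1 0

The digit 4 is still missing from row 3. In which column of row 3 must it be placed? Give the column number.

1

Consider where 4 can go in row 3.
R3C3 is out (column 3 already has a 4).
So the only cell in row 3 that can hold 4 is R3C1.
That is column 1.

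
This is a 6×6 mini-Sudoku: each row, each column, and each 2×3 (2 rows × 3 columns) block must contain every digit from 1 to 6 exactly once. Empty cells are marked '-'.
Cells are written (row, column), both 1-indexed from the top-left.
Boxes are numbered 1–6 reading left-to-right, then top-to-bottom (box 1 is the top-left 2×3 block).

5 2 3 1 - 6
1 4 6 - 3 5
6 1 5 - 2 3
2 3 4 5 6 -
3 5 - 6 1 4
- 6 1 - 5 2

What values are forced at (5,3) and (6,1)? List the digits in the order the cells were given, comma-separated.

2,4

For (5,3):
  Row 5 already contains {1, 3, 4, 5, 6}.
  Column 3 already contains {1, 3, 4, 5, 6}.
  Its 2×3 block (box 5) already contains {1, 3, 5, 6}.
  The only value from 1–6 not eliminated is 2, so (5,3) = 2.
For (6,1):
  Row 6 already contains {1, 2, 5, 6}.
  Column 1 already contains {1, 2, 3, 5, 6}.
  Its 2×3 block (box 5) already contains {1, 3, 5, 6}.
  The only value from 1–6 not eliminated is 4, so (6,1) = 4.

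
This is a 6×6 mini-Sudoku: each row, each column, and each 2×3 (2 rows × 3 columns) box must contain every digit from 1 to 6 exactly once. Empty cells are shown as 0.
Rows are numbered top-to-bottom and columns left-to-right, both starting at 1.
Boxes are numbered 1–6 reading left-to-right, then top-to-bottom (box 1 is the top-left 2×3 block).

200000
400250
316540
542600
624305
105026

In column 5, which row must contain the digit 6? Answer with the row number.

Consider where 6 can go in column 5.
r4c5 is out (row 4 already has a 6).
r5c5 is out (row 5 already has a 6).
So the only cell in column 5 that can hold 6 is r1c5.
That is row 1.

1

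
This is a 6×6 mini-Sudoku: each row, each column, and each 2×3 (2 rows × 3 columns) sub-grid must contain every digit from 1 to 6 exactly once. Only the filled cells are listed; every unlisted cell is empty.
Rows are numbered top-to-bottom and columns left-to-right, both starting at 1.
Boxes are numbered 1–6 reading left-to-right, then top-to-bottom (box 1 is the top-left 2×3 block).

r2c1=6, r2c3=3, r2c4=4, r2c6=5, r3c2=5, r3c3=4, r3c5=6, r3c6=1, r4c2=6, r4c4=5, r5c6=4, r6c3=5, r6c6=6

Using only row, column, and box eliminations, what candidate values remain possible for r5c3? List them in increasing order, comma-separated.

Row 5 already contains {4}.
Column 3 already contains {3, 4, 5}.
Its 2×3 block (box 5) already contains {5}.
Removing those from 1–6 leaves {1, 2, 6} as the candidates for r5c3.

1,2,6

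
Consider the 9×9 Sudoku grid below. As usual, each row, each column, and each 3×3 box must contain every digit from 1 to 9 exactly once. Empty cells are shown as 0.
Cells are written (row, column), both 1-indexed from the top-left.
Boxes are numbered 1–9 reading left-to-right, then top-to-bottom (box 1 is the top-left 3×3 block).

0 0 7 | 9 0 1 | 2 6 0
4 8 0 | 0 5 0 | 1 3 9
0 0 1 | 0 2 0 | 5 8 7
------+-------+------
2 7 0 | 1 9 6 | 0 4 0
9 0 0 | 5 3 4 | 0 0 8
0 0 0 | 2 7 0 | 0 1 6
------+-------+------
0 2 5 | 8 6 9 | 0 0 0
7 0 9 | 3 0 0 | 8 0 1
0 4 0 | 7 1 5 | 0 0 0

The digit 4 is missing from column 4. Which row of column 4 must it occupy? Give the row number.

Consider where 4 can go in column 4.
(2,4) is out (row 2 already has a 4).
So the only cell in column 4 that can hold 4 is (3,4).
That is row 3.

3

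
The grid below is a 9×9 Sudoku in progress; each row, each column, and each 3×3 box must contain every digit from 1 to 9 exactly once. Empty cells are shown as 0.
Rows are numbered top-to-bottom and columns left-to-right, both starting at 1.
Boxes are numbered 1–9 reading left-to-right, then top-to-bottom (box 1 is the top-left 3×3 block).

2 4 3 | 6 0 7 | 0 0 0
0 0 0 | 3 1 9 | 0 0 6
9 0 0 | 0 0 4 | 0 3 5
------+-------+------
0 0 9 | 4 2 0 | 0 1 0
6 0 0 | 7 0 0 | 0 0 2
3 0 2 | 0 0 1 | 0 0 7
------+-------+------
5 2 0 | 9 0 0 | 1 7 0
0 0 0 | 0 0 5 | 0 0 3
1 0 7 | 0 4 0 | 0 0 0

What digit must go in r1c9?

Cell r1c9 itself could take any of {1, 8, 9} by direct elimination.
Consider where 1 can go in row 1.
r1c5 is out (column 5 already has a 1).
r1c7 is out (column 7 already has a 1).
r1c8 is out (column 8 already has a 1).
So the only cell in row 1 that can hold 1 is r1c9.
Therefore r1c9 = 1.

1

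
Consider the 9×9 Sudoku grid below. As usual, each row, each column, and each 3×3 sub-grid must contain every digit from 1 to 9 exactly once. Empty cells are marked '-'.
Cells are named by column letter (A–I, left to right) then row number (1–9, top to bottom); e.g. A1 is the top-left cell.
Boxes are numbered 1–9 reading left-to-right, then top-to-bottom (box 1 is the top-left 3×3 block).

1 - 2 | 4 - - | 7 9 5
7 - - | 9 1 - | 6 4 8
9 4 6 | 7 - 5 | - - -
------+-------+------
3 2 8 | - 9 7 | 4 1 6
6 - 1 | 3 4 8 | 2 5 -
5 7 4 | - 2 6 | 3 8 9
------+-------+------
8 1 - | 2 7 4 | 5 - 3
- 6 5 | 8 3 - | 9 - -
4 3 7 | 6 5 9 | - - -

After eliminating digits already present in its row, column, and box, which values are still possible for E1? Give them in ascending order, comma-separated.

6,8

Row 1 already contains {1, 2, 4, 5, 7, 9}.
Column E already contains {1, 2, 3, 4, 5, 7, 9}.
Its 3×3 block (box 2) already contains {1, 4, 5, 7, 9}.
Removing those from 1–9 leaves {6, 8} as the candidates for E1.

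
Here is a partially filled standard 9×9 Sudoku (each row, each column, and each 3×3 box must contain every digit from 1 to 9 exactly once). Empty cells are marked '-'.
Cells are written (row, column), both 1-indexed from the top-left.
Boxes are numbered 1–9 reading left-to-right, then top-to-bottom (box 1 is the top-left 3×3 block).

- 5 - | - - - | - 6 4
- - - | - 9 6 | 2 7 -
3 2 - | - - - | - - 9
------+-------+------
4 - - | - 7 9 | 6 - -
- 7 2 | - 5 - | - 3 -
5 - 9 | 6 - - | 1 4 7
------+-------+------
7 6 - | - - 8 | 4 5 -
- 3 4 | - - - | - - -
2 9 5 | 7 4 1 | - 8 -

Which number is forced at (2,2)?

4

Cell (2,2) itself could take any of {1, 4, 8} by direct elimination.
Consider where 4 can go in box 1.
(1,1) is out (row 1 already has a 4).
(1,3) is out (row 1 already has a 4).
(2,1) is out (column 1 already has a 4).
(2,3) is out (column 3 already has a 4).
(3,3) is out (column 3 already has a 4).
So the only cell in box 1 that can hold 4 is (2,2).
Therefore (2,2) = 4.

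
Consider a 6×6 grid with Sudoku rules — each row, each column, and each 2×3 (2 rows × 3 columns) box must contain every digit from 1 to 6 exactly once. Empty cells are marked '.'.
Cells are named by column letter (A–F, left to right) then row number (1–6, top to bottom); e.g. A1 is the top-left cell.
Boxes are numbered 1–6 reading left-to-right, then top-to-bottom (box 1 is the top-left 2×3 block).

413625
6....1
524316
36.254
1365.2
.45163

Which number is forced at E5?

4

Row 5 already contains {1, 2, 3, 5, 6}.
Column E already contains {1, 2, 5, 6}.
Its 2×3 block (box 6) already contains {1, 2, 3, 5, 6}.
The only value from 1–6 not eliminated is 4, so E5 = 4.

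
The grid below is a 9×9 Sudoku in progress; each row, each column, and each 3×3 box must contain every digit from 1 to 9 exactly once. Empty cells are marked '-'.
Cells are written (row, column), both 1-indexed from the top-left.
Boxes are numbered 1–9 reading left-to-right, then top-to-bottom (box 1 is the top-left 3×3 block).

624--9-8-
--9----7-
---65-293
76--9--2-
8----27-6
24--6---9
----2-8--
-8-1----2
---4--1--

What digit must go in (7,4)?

Cell (7,4) itself could take any of {3, 5, 7, 9} by direct elimination.
Consider where 9 can go in column 4.
(1,4) is out (row 1 already has a 9).
(2,4) is out (row 2 already has a 9).
(4,4) is out (row 4 already has a 9).
(5,4) is out (box 5 already has a 9).
(6,4) is out (row 6 already has a 9).
So the only cell in column 4 that can hold 9 is (7,4).
Therefore (7,4) = 9.

9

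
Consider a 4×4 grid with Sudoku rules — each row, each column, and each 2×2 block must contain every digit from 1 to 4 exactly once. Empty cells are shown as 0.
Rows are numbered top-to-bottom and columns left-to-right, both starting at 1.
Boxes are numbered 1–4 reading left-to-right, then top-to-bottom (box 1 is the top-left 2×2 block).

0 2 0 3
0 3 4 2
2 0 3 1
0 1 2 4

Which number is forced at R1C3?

1

Row 1 already contains {2, 3}.
Column 3 already contains {2, 3, 4}.
Its 2×2 block (box 2) already contains {2, 3, 4}.
The only value from 1–4 not eliminated is 1, so R1C3 = 1.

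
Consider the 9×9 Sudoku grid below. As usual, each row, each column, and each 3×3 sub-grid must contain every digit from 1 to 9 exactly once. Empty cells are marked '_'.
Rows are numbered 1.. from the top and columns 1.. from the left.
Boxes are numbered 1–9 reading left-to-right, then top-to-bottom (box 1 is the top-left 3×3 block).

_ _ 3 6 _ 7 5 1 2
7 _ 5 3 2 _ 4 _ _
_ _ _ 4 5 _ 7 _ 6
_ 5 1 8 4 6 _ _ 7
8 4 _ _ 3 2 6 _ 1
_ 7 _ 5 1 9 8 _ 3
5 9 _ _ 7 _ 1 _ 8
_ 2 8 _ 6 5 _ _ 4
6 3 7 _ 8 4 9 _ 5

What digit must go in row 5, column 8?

5

Cell row 5, column 8 itself could take any of {5, 9} by direct elimination.
Consider where 5 can go in box 6.
row 4, column 7 is out (row 4 already has a 5).
row 4, column 8 is out (row 4 already has a 5).
row 6, column 8 is out (row 6 already has a 5).
So the only cell in box 6 that can hold 5 is row 5, column 8.
Therefore row 5, column 8 = 5.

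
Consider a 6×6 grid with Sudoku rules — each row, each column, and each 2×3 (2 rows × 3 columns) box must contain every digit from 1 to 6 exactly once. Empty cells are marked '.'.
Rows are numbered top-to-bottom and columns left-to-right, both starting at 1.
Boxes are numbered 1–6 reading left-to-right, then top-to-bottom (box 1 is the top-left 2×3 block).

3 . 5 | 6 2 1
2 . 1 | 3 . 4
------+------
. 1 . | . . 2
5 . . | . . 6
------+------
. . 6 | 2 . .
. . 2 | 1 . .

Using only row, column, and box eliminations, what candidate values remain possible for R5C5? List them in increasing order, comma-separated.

3,4,5

Row 5 already contains {2, 6}.
Column 5 already contains {2}.
Its 2×3 block (box 6) already contains {1, 2}.
Removing those from 1–6 leaves {3, 4, 5} as the candidates for R5C5.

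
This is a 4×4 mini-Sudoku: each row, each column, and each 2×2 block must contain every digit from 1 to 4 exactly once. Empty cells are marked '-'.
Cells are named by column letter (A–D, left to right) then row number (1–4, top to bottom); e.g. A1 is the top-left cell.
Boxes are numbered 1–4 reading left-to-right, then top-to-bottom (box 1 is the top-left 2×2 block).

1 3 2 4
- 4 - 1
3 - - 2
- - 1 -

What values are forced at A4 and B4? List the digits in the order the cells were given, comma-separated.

4,2

For A4:
  Consider where 4 can go in row 4.
  B4 is out (column B already has a 4).
  D4 is out (column D already has a 4).
  So the only cell in row 4 that can hold 4 is A4.
  So A4 = 4.
For B4:
  Row 4 already contains {1}.
  Column B already contains {3, 4}.
  Its 2×2 block (box 3) already contains {3}.
  The only value from 1–4 not eliminated is 2, so B4 = 2.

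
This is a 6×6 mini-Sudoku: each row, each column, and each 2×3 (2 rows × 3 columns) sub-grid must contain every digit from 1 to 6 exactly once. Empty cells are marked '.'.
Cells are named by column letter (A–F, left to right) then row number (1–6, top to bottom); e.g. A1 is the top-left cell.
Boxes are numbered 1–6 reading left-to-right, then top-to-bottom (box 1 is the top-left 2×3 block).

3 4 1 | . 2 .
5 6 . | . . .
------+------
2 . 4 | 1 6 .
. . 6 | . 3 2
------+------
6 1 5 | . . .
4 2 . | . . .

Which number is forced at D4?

4

Cell D4 itself could take any of {4, 5} by direct elimination.
Consider where 4 can go in box 4.
F3 is out (row 3 already has a 4).
So the only cell in box 4 that can hold 4 is D4.
Therefore D4 = 4.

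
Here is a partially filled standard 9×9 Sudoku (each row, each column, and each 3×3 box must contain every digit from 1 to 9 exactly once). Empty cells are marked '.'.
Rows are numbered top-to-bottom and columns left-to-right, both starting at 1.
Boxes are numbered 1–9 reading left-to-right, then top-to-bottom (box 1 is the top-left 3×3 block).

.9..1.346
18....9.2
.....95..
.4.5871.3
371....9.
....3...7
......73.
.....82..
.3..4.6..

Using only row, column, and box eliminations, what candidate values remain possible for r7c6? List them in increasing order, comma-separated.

1,2,5,6

Row 7 already contains {3, 7}.
Column 6 already contains {7, 8, 9}.
Its 3×3 block (box 8) already contains {4, 8}.
Removing those from 1–9 leaves {1, 2, 5, 6} as the candidates for r7c6.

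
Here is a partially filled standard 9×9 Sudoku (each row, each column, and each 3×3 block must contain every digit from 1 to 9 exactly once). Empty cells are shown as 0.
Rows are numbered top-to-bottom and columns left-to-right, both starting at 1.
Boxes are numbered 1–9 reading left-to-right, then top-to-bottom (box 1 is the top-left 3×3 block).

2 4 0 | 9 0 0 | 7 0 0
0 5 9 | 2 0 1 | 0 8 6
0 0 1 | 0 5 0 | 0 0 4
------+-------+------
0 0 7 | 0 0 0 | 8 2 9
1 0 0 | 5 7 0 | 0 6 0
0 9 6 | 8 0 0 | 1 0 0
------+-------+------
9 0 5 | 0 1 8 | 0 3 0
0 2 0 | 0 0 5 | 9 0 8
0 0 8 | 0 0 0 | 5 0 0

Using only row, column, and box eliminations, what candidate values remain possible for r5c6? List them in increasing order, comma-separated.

2,3,4,9

Row 5 already contains {1, 5, 6, 7}.
Column 6 already contains {1, 5, 8}.
Its 3×3 block (box 5) already contains {5, 7, 8}.
Removing those from 1–9 leaves {2, 3, 4, 9} as the candidates for r5c6.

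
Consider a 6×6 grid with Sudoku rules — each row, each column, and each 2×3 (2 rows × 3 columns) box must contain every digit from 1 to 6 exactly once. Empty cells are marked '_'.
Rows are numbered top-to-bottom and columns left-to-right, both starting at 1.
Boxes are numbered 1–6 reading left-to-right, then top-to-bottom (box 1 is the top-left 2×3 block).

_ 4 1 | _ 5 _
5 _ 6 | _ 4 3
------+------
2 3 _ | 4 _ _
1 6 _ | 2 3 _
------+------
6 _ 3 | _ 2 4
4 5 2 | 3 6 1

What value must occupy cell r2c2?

2

Row 2 already contains {3, 4, 5, 6}.
Column 2 already contains {3, 4, 5, 6}.
Its 2×3 block (box 1) already contains {1, 4, 5, 6}.
The only value from 1–6 not eliminated is 2, so r2c2 = 2.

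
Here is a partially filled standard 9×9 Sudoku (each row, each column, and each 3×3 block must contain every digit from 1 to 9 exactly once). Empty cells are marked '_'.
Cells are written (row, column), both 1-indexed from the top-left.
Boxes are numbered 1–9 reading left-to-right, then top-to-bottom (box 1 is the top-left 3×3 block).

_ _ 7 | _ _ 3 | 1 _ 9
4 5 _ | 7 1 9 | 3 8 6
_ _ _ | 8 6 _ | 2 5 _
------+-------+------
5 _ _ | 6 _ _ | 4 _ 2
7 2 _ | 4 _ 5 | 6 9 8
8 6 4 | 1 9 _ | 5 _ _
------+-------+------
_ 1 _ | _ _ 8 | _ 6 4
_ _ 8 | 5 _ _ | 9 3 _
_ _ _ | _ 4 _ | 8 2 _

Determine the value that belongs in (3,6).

4

Row 3 already contains {2, 5, 6, 8}.
Column 6 already contains {3, 5, 8, 9}.
Its 3×3 block (box 2) already contains {1, 3, 6, 7, 8, 9}.
The only value from 1–9 not eliminated is 4, so (3,6) = 4.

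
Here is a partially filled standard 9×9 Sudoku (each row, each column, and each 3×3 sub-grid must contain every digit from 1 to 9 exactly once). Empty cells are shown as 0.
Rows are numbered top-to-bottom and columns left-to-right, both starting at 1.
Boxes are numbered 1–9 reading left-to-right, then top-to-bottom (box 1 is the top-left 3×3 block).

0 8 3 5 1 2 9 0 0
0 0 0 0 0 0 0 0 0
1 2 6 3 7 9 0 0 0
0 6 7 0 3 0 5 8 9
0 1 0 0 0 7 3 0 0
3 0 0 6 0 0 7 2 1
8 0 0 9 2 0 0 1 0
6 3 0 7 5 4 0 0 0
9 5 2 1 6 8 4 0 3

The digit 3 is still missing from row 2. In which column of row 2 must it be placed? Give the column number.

8

Consider where 3 can go in row 2.
r2c1 is out (column 1 already has a 3). r2c2 is out (column 2 already has a 3). r2c3 is out (column 3 already has a 3). r2c4 is out (column 4 already has a 3). The remaining empty cells in row 2 are similarly blocked.
So the only cell in row 2 that can hold 3 is r2c8.
That is column 8.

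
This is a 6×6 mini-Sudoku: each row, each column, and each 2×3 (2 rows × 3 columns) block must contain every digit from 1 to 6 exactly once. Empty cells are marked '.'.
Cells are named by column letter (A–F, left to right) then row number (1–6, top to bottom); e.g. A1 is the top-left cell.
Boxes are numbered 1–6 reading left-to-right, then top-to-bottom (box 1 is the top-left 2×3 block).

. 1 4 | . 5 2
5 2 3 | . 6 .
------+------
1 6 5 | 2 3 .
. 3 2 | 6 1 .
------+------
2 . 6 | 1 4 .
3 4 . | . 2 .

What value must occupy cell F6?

Cell F6 itself could take any of {5, 6} by direct elimination.
Consider where 6 can go in box 6.
F5 is out (row 5 already has a 6).
D6 is out (column D already has a 6).
So the only cell in box 6 that can hold 6 is F6.
Therefore F6 = 6.

6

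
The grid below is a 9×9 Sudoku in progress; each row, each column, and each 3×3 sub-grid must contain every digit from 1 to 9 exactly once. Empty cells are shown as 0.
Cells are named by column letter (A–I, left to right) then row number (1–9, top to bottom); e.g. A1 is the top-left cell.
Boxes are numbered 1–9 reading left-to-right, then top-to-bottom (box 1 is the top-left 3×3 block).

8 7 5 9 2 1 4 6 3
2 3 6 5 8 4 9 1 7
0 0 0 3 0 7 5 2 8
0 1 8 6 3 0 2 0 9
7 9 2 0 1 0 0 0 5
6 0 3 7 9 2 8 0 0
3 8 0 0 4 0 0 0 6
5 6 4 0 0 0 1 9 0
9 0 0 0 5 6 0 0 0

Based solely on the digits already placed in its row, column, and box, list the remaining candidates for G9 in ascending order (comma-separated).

3,7

Row 9 already contains {5, 6, 9}.
Column G already contains {1, 2, 4, 5, 8, 9}.
Its 3×3 block (box 9) already contains {1, 6, 9}.
Removing those from 1–9 leaves {3, 7} as the candidates for G9.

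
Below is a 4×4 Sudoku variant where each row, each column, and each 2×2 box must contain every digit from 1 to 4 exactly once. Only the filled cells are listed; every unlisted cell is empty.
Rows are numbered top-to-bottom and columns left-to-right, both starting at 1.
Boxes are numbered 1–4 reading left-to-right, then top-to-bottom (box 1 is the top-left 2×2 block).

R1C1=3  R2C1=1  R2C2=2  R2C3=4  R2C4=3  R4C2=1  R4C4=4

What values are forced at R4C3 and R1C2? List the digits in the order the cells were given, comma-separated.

3,4

For R4C3:
  Consider where 3 can go in row 4.
  R4C1 is out (column 1 already has a 3).
  So the only cell in row 4 that can hold 3 is R4C3.
  So R4C3 = 3.
For R1C2:
  Row 1 already contains {3}.
  Column 2 already contains {1, 2}.
  Its 2×2 block (box 1) already contains {1, 2, 3}.
  The only value from 1–4 not eliminated is 4, so R1C2 = 4.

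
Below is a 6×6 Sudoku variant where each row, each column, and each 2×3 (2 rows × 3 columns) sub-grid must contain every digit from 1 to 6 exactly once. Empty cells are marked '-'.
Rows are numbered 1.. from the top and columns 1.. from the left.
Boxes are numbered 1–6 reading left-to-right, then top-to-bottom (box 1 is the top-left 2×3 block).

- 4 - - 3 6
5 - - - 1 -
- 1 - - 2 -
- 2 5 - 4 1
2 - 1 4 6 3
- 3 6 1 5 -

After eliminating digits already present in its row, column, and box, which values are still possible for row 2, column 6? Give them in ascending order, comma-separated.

Row 2 already contains {1, 5}.
Column 6 already contains {1, 3, 6}.
Its 2×3 block (box 2) already contains {1, 3, 6}.
Removing those from 1–6 leaves {2, 4} as the candidates for row 2, column 6.

2,4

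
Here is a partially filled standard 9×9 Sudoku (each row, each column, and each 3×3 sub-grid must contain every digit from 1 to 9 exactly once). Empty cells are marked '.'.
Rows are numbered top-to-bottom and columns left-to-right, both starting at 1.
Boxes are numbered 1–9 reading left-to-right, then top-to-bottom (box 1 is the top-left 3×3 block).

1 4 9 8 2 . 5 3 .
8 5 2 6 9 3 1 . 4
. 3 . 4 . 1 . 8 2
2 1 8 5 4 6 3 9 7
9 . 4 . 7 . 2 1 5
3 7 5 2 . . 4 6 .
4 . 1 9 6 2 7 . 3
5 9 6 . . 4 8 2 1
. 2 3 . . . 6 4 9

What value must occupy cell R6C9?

Row 6 already contains {2, 3, 4, 5, 6, 7}.
Column 9 already contains {1, 2, 3, 4, 5, 7, 9}.
Its 3×3 block (box 6) already contains {1, 2, 3, 4, 5, 6, 7, 9}.
The only value from 1–9 not eliminated is 8, so R6C9 = 8.

8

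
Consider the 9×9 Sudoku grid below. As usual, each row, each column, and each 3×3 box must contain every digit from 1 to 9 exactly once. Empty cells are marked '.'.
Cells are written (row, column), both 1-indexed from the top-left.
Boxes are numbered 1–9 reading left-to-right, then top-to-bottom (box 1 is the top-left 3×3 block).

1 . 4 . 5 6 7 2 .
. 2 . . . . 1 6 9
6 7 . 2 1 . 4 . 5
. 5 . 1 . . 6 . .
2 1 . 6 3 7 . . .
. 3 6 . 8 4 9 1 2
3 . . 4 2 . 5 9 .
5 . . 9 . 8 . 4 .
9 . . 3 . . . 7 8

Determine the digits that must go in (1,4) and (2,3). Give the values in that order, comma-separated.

For (1,4):
  Row 1 already contains {1, 2, 4, 5, 6, 7}.
  Column 4 already contains {1, 2, 3, 4, 6, 9}.
  Its 3×3 block (box 2) already contains {1, 2, 5, 6}.
  The only value from 1–9 not eliminated is 8, so (1,4) = 8.
For (2,3):
  Consider where 5 can go in box 1.
  (1,2) is out (row 1 already has a 5).
  (2,1) is out (column 1 already has a 5).
  (3,3) is out (row 3 already has a 5).
  So the only cell in box 1 that can hold 5 is (2,3).
  So (2,3) = 5.

8,5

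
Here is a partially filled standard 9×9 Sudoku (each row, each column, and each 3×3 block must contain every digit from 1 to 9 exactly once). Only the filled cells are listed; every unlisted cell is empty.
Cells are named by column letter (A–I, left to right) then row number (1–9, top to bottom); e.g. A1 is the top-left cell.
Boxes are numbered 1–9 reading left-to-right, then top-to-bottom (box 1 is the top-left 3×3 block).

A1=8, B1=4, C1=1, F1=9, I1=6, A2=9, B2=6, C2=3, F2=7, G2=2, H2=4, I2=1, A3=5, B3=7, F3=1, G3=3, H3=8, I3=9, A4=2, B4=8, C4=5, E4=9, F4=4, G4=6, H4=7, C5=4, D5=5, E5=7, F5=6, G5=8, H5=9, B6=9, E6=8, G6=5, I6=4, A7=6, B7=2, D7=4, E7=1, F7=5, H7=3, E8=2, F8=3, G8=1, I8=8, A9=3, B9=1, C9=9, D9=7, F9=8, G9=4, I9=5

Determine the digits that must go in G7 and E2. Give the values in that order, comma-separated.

9,5

For G7:
  Consider where 9 can go in row 7.
  C7 is out (column C already has a 9).
  I7 is out (column I already has a 9).
  So the only cell in row 7 that can hold 9 is G7.
  So G7 = 9.
For E2:
  Row 2 already contains {1, 2, 3, 4, 6, 7, 9}.
  Column E already contains {1, 2, 7, 8, 9}.
  Its 3×3 block (box 2) already contains {1, 7, 9}.
  The only value from 1–9 not eliminated is 5, so E2 = 5.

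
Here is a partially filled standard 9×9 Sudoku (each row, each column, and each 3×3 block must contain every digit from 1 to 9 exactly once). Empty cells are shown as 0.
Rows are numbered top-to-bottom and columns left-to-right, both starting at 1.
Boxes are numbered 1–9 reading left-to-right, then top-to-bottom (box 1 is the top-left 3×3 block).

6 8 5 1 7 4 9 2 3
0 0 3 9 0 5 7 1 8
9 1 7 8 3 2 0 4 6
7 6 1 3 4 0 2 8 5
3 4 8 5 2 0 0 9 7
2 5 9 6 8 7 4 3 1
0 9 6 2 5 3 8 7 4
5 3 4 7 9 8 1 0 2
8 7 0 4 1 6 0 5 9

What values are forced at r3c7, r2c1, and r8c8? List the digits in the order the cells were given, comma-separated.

5,4,6

For r3c7:
  Row 3 already contains {1, 2, 3, 4, 6, 7, 8, 9}.
  Column 7 already contains {1, 2, 4, 7, 8, 9}.
  Its 3×3 block (box 3) already contains {1, 2, 3, 4, 6, 7, 8, 9}.
  The only value from 1–9 not eliminated is 5, so r3c7 = 5.
For r2c1:
  Row 2 already contains {1, 3, 5, 7, 8, 9}.
  Column 1 already contains {2, 3, 5, 6, 7, 8, 9}.
  Its 3×3 block (box 1) already contains {1, 3, 5, 6, 7, 8, 9}.
  The only value from 1–9 not eliminated is 4, so r2c1 = 4.
For r8c8:
  Row 8 already contains {1, 2, 3, 4, 5, 7, 8, 9}.
  Column 8 already contains {1, 2, 3, 4, 5, 7, 8, 9}.
  Its 3×3 block (box 9) already contains {1, 2, 4, 5, 7, 8, 9}.
  The only value from 1–9 not eliminated is 6, so r8c8 = 6.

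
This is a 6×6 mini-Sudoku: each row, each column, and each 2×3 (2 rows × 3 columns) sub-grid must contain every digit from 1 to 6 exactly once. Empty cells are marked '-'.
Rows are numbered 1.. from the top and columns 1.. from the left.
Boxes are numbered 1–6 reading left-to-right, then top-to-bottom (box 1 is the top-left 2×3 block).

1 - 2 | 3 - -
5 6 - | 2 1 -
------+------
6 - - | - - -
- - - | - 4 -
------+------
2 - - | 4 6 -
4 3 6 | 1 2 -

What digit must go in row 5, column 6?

Cell row 5, column 6 itself could take any of {3, 5} by direct elimination.
Consider where 3 can go in row 5.
row 5, column 2 is out (column 2 already has a 3).
row 5, column 3 is out (box 5 already has a 3).
So the only cell in row 5 that can hold 3 is row 5, column 6.
Therefore row 5, column 6 = 3.

3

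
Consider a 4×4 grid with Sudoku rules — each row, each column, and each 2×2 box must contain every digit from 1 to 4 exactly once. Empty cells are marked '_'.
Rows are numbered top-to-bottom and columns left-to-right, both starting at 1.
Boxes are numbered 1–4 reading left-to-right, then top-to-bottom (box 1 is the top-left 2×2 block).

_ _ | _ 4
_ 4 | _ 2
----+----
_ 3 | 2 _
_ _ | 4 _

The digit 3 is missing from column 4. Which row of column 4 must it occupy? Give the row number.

4

Consider where 3 can go in column 4.
R3C4 is out (row 3 already has a 3).
So the only cell in column 4 that can hold 3 is R4C4.
That is row 4.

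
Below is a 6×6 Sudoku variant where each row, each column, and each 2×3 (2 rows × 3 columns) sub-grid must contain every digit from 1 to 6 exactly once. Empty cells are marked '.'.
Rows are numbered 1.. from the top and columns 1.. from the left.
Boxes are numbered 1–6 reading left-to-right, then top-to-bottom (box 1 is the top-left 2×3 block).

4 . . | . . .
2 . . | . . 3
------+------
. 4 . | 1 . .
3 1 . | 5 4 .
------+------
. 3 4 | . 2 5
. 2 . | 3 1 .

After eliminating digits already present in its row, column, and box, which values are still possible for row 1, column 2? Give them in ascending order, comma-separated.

5,6

Row 1 already contains {4}.
Column 2 already contains {1, 2, 3, 4}.
Its 2×3 block (box 1) already contains {2, 4}.
Removing those from 1–6 leaves {5, 6} as the candidates for row 1, column 2.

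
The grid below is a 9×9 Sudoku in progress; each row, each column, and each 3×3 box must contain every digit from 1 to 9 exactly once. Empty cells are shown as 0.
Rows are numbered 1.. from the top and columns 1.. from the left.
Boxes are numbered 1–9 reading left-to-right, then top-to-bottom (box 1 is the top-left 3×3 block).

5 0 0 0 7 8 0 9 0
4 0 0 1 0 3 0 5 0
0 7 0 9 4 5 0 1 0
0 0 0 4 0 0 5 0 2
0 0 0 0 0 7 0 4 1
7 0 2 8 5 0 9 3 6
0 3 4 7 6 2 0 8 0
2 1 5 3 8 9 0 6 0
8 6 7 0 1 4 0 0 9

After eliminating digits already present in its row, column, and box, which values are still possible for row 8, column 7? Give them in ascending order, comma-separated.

Row 8 already contains {1, 2, 3, 5, 6, 8, 9}.
Column 7 already contains {5, 9}.
Its 3×3 block (box 9) already contains {6, 8, 9}.
Removing those from 1–9 leaves {4, 7} as the candidates for row 8, column 7.

4,7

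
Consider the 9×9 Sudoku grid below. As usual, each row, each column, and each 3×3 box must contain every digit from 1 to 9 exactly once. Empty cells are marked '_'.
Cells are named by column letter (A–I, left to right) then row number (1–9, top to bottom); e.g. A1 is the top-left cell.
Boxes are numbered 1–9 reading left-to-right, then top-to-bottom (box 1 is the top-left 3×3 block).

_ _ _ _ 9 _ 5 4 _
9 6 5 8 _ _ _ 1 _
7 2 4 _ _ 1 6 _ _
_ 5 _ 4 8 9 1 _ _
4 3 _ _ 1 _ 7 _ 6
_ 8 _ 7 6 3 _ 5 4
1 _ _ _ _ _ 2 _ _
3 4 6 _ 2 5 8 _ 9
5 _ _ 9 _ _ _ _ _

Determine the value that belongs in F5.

Row 5 already contains {1, 3, 4, 6, 7}.
Column F already contains {1, 3, 5, 9}.
Its 3×3 block (box 5) already contains {1, 3, 4, 6, 7, 8, 9}.
The only value from 1–9 not eliminated is 2, so F5 = 2.

2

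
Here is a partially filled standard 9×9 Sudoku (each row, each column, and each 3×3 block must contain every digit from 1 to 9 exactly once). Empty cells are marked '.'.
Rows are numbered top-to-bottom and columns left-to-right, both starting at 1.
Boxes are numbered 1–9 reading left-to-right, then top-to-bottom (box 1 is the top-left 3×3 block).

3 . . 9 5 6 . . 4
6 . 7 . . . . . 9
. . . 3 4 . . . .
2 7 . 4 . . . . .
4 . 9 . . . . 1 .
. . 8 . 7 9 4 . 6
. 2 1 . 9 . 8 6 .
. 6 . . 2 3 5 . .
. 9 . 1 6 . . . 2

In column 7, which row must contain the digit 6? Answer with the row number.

3

Consider where 6 can go in column 7.
r1c7 is out (row 1 already has a 6).
r2c7 is out (row 2 already has a 6).
r4c7 is out (box 6 already has a 6).
r5c7 is out (box 6 already has a 6).
r9c7 is out (row 9 already has a 6).
So the only cell in column 7 that can hold 6 is r3c7.
That is row 3.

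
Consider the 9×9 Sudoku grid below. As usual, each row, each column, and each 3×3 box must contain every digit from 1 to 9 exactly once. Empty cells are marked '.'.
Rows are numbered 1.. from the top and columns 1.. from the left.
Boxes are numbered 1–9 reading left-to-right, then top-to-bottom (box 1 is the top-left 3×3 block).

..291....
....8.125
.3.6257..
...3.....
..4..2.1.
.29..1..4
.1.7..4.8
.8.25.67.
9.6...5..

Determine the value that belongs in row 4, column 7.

Cell row 4, column 7 itself could take any of {2, 8, 9} by direct elimination.
Consider where 2 can go in column 7.
row 1, column 7 is out (row 1 already has a 2).
row 5, column 7 is out (row 5 already has a 2).
row 6, column 7 is out (row 6 already has a 2).
So the only cell in column 7 that can hold 2 is row 4, column 7.
Therefore row 4, column 7 = 2.

2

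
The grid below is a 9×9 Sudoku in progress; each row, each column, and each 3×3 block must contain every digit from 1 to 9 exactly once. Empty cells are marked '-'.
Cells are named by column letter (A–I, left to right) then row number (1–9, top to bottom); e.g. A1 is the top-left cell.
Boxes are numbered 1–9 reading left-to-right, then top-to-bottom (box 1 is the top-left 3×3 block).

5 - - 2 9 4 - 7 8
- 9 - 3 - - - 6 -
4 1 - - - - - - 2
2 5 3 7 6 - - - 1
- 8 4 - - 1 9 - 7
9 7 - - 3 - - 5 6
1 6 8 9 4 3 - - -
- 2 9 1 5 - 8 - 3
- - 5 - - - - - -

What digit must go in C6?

1

Row 6 already contains {3, 5, 6, 7, 9}.
Column C already contains {3, 4, 5, 8, 9}.
Its 3×3 block (box 4) already contains {2, 3, 4, 5, 7, 8, 9}.
The only value from 1–9 not eliminated is 1, so C6 = 1.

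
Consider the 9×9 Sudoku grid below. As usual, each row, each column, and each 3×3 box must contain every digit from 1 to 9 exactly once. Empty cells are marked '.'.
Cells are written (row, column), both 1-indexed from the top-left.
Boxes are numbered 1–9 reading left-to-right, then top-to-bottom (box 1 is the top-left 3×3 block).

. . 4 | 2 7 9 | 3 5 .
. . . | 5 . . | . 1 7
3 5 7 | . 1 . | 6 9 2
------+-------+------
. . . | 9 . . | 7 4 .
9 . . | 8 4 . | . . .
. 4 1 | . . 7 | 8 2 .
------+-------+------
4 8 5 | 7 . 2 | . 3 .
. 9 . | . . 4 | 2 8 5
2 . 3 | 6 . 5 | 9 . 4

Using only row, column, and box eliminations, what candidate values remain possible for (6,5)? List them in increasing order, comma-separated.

3,5,6

Row 6 already contains {1, 2, 4, 7, 8}.
Column 5 already contains {1, 4, 7}.
Its 3×3 block (box 5) already contains {4, 7, 8, 9}.
Removing those from 1–9 leaves {3, 5, 6} as the candidates for (6,5).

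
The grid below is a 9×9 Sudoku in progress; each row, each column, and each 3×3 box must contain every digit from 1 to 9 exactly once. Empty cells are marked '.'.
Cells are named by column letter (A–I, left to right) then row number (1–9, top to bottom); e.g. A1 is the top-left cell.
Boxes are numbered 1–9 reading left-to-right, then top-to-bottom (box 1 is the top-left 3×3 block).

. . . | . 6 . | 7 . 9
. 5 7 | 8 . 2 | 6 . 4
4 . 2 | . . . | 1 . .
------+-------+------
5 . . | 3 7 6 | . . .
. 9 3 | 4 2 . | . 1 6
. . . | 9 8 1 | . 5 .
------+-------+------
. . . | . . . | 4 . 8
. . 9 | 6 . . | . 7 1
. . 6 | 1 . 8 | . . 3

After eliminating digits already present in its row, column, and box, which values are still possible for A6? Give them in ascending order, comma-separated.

2,6,7

Row 6 already contains {1, 5, 8, 9}.
Column A already contains {4, 5}.
Its 3×3 block (box 4) already contains {3, 5, 9}.
Removing those from 1–9 leaves {2, 6, 7} as the candidates for A6.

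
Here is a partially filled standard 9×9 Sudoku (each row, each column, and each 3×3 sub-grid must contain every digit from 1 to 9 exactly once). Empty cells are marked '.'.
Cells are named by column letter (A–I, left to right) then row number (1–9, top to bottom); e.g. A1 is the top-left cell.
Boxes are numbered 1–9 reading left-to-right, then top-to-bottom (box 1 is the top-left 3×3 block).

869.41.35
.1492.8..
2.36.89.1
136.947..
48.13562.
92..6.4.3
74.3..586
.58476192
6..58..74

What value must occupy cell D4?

2

Cell D4 itself could take any of {2, 8} by direct elimination.
Consider where 2 can go in box 5.
D6 is out (row 6 already has a 2).
F6 is out (row 6 already has a 2).
So the only cell in box 5 that can hold 2 is D4.
Therefore D4 = 2.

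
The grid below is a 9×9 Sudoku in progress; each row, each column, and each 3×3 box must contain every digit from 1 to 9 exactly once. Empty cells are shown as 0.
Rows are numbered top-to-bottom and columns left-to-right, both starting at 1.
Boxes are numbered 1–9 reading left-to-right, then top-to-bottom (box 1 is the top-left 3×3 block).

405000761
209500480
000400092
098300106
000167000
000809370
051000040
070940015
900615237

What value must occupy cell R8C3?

2

Cell R8C3 itself could take any of {2, 3, 6} by direct elimination.
Consider where 2 can go in box 7.
R7C1 is out (column 1 already has a 2).
R8C1 is out (column 1 already has a 2).
R9C2 is out (row 9 already has a 2).
R9C3 is out (row 9 already has a 2).
So the only cell in box 7 that can hold 2 is R8C3.
Therefore R8C3 = 2.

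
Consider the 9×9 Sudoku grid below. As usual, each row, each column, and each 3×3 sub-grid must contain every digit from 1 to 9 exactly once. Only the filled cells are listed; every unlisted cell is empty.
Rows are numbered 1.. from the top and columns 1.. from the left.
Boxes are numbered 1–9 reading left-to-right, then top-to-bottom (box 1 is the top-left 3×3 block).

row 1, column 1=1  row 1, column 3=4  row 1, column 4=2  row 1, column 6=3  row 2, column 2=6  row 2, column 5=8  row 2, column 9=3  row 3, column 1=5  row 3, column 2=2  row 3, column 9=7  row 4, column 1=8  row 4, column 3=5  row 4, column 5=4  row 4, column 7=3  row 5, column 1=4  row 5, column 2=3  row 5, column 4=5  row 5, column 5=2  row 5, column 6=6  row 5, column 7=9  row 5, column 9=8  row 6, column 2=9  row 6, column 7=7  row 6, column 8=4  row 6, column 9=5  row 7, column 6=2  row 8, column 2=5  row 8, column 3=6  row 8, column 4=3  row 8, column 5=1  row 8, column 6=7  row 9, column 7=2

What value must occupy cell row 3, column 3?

Cell row 3, column 3 itself could take any of {3, 8, 9} by direct elimination.
Consider where 3 can go in row 3.
row 3, column 4 is out (column 4 already has a 3).
row 3, column 5 is out (box 2 already has a 3).
row 3, column 6 is out (column 6 already has a 3).
row 3, column 7 is out (column 7 already has a 3).
row 3, column 8 is out (box 3 already has a 3).
So the only cell in row 3 that can hold 3 is row 3, column 3.
Therefore row 3, column 3 = 3.

3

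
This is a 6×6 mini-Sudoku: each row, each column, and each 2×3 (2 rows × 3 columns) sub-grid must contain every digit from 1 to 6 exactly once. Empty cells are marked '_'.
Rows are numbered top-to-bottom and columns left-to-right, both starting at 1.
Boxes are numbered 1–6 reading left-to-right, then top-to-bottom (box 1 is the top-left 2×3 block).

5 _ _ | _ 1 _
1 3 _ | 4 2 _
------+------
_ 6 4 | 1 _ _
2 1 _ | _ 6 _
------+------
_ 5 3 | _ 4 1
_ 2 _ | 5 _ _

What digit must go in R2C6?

Cell R2C6 itself could take any of {5, 6} by direct elimination.
Consider where 5 can go in row 2.
R2C3 is out (box 1 already has a 5).
So the only cell in row 2 that can hold 5 is R2C6.
Therefore R2C6 = 5.

5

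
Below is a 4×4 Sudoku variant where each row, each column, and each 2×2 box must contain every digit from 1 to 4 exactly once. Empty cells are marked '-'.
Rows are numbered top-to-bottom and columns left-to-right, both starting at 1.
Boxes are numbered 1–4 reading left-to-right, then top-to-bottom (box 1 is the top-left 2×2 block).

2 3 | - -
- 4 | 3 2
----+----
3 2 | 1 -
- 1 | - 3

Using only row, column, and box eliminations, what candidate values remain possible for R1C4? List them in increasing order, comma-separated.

1,4

Row 1 already contains {2, 3}.
Column 4 already contains {2, 3}.
Its 2×2 block (box 2) already contains {2, 3}.
Removing those from 1–4 leaves {1, 4} as the candidates for R1C4.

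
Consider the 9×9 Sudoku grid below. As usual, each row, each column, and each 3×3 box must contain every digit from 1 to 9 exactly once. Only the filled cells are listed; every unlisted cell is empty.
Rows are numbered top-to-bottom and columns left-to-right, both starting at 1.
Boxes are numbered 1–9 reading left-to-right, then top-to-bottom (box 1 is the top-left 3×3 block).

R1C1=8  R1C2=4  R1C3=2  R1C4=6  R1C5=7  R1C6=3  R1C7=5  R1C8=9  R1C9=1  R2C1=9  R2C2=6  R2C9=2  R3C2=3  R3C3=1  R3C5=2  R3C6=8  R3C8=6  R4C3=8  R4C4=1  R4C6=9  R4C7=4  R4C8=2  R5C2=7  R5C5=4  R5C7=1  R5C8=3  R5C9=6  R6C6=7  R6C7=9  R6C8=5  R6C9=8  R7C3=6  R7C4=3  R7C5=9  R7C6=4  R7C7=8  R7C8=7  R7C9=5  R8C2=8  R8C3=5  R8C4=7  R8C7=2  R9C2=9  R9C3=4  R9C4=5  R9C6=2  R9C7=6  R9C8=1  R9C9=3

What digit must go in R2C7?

Cell R2C7 itself could take any of {3, 7} by direct elimination.
Consider where 3 can go in row 2.
R2C3 is out (box 1 already has a 3).
R2C4 is out (column 4 already has a 3).
R2C5 is out (box 2 already has a 3).
R2C6 is out (column 6 already has a 3).
R2C8 is out (column 8 already has a 3).
So the only cell in row 2 that can hold 3 is R2C7.
Therefore R2C7 = 3.

3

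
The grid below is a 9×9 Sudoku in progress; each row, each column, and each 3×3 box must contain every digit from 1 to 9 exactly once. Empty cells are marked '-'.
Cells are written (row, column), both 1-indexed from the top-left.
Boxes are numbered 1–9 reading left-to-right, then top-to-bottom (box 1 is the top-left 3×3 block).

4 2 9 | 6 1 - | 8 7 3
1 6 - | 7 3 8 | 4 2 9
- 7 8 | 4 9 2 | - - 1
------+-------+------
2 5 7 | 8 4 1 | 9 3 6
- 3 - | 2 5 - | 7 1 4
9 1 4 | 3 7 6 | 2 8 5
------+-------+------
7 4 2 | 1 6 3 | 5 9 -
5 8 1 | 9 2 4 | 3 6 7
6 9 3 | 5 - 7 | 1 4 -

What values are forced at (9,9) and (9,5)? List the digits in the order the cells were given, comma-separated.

For (9,9):
  Consider where 2 can go in box 9.
  (7,9) is out (row 7 already has a 2).
  So the only cell in box 9 that can hold 2 is (9,9).
  So (9,9) = 2.
For (9,5):
  Row 9 already contains {1, 3, 4, 5, 6, 7, 9}.
  Column 5 already contains {1, 2, 3, 4, 5, 6, 7, 9}.
  Its 3×3 block (box 8) already contains {1, 2, 3, 4, 5, 6, 7, 9}.
  The only value from 1–9 not eliminated is 8, so (9,5) = 8.

2,8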